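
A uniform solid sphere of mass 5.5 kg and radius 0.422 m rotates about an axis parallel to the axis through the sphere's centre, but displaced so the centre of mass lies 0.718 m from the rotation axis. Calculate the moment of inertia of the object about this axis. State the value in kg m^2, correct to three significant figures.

I_cm = (2/5)MR² = (2/5)(5.5)(0.422)² = 0.39178 kg m^2; centre at d = 0.718 m, so I = I_cm + Md² gives I = 0.39178 + (5.5)(0.718)² = 3.2272 kg m^2.

3.23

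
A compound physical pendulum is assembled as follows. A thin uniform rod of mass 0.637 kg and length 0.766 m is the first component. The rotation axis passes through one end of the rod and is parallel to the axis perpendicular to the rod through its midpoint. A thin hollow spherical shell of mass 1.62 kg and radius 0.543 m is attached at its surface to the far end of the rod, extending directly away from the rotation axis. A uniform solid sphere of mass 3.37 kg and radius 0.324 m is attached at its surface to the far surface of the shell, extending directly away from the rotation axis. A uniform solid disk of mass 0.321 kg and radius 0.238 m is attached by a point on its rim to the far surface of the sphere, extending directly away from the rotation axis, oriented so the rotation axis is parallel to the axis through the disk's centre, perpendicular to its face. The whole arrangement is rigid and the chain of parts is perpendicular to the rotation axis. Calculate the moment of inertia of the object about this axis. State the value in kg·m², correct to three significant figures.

21.7

Thin rod: I_cm = (1/12)ML² = (1/12)(0.637)(0.766)² = 0.031147 kg·m²; centre at d = 0.383 m, so I = I_cm + Md² gives I = 0.031147 + (0.637)(0.383)² = 0.12459 kg·m².
Spherical shell: I_cm = (2/3)MR² = (2/3)(1.62)(0.543)² = 0.31844 kg·m²; centre at d = 0.383 + 0.383 + 0.543 = 1.309 m, so I = I_cm + Md² gives I = 0.31844 + (1.62)(1.309)² = 3.0943 kg·m².
Solid sphere: I_cm = (2/5)MR² = (2/5)(3.37)(0.324)² = 0.14151 kg·m²; centre at d = 0.383 + 0.383 + 0.543 + 0.543 + 0.324 = 2.176 m, so I = I_cm + Md² gives I = 0.14151 + (3.37)(2.176)² = 16.098 kg·m².
Solid disk: I_cm = (1/2)MR² = (1/2)(0.321)(0.238)² = 0.0090914 kg·m²; centre at d = 0.383 + 0.383 + 0.543 + 0.543 + 0.324 + 0.324 + 0.238 = 2.738 m, so I = I_cm + Md² gives I = 0.0090914 + (0.321)(2.738)² = 2.4155 kg·m².
Total I = 0.12459 + 3.0943 + 16.098 + 2.4155 = 21.733 kg·m².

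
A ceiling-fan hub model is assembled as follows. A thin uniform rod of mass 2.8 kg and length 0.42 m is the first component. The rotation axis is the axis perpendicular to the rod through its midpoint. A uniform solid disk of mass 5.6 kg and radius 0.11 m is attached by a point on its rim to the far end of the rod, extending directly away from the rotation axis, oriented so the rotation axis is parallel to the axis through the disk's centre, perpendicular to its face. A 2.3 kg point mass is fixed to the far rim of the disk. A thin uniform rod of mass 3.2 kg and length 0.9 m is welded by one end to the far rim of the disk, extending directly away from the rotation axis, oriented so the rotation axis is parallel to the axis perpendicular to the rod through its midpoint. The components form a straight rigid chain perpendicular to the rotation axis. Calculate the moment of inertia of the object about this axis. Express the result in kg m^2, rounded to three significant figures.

Thin rod: I_cm = (1/12)ML² = (1/12)(2.8)(0.42)² = 0.04116 kg m^2; axis through the centre, so I = 0.04116 kg m^2.
Solid disk: I_cm = (1/2)MR² = (1/2)(5.6)(0.11)² = 0.03388 kg m^2; centre at d = 0.21 + 0.11 = 0.32 m, so I = I_cm + Md² gives I = 0.03388 + (5.6)(0.32)² = 0.60732 kg m^2.
Point mass: I_cm = 0; centre at d = 0.21 + 0.11 + 0.11 = 0.43 m, so I = I_cm + Md² gives I = 0 + (2.3)(0.43)² = 0.42527 kg m^2.
Thin rod: I_cm = (1/12)ML² = (1/12)(3.2)(0.9)² = 0.216 kg m^2; centre at d = 0.21 + 0.11 + 0.11 + 0.45 = 0.88 m, so I = I_cm + Md² gives I = 0.216 + (3.2)(0.88)² = 2.6941 kg m^2.
Total I = 0.04116 + 0.60732 + 0.42527 + 2.6941 = 3.7678 kg m^2.

3.77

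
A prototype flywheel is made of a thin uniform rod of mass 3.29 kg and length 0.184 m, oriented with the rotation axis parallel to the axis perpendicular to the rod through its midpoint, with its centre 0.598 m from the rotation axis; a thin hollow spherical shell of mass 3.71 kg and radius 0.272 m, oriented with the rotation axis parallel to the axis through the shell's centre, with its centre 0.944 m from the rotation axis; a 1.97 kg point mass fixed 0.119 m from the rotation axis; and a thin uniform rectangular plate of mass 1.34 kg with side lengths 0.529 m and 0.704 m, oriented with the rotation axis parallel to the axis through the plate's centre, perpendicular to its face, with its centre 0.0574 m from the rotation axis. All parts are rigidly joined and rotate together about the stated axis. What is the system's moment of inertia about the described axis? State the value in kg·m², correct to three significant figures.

Thin rod: I_cm = (1/12)ML² = (1/12)(3.29)(0.184)² = 0.0092822 kg·m²; centre at d = 0.598 m, so the parallel axis theorem gives I = 0.0092822 + (3.29)(0.598)² = 1.1858 kg·m².
Spherical shell: I_cm = (2/3)MR² = (2/3)(3.71)(0.272)² = 0.18299 kg·m²; centre at d = 0.944 m, so the parallel axis theorem gives I = 0.18299 + (3.71)(0.944)² = 3.4891 kg·m².
Point mass: I_cm = 0; centre at d = 0.119 m, so the parallel axis theorem gives I = 0 + (1.97)(0.119)² = 0.027897 kg·m².
Rectangular plate: I_cm = (1/12)M(a²+b²) = (1/12)(1.34)[(0.529)² + (0.704)²] = 0.086593 kg·m²; centre at d = 0.0574 m, so the parallel axis theorem gives I = 0.086593 + (1.34)(0.0574)² = 0.091008 kg·m².
Total I = 1.1858 + 3.4891 + 0.027897 + 0.091008 = 4.7938 kg·m².

4.79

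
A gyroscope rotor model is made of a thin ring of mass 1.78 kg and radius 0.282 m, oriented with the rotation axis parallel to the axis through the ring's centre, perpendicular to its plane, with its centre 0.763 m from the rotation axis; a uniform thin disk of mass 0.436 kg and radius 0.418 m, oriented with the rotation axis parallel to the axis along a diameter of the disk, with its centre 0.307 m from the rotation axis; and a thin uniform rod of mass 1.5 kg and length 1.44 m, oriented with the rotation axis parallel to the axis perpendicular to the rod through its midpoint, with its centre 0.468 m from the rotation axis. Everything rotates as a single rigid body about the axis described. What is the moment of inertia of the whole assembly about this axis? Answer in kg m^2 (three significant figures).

1.83

Thin ring: I_cm = MR² = (1.78)(0.282)² = 0.14155 kg m^2; centre at d = 0.763 m, so I = I_cm + Md² gives I = 0.14155 + (1.78)(0.763)² = 1.1778 kg m^2.
Thin disk: I_cm = (1/4)MR² = (1/4)(0.436)(0.418)² = 0.019045 kg m^2; centre at d = 0.307 m, so I = I_cm + Md² gives I = 0.019045 + (0.436)(0.307)² = 0.060137 kg m^2.
Thin rod: I_cm = (1/12)ML² = (1/12)(1.5)(1.44)² = 0.2592 kg m^2; centre at d = 0.468 m, so I = I_cm + Md² gives I = 0.2592 + (1.5)(0.468)² = 0.58774 kg m^2.
Total I = 1.1778 + 0.060137 + 0.58774 = 1.8257 kg m^2.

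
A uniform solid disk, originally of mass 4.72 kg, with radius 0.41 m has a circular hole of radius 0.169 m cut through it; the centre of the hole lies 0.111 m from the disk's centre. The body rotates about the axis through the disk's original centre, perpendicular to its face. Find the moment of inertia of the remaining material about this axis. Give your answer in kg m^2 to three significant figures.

Unpierced body about its centre: I₀ = (1/2)MR² = (1/2)(4.72)(0.41)² = 0.39672 kg m^2.
The removed disk has mass m = M·(r/R)² = (4.72)(0.169/0.41)² = 0.80195 kg (same uniform areal density).
Its moment of inertia about the rotation axis (parallel-axis theorem): I_hole = (1/2)mr² + md² = (1/2)(0.80195)(0.169)² + (0.80195)(0.111)² = 0.021333 kg m^2.
Treating the hole as negative mass, I = I₀ − I_hole = 0.39672 − 0.021333 = 0.37538 kg m^2.

0.375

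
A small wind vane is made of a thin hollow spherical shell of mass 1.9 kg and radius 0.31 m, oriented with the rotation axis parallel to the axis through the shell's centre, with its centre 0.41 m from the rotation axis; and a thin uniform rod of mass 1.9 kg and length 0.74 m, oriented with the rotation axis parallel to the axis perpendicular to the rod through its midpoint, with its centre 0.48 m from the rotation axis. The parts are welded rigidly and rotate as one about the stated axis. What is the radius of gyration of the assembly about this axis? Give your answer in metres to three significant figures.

Spherical shell: I_cm = (2/3)MR² = (2/3)(1.9)(0.31)² = 0.12173 kg m^2; centre at d = 0.41 m, so the parallel axis theorem gives I = 0.12173 + (1.9)(0.41)² = 0.44112 kg m^2.
Thin rod: I_cm = (1/12)ML² = (1/12)(1.9)(0.74)² = 0.086703 kg m^2; centre at d = 0.48 m, so the parallel axis theorem gives I = 0.086703 + (1.9)(0.48)² = 0.52446 kg m^2.
Total I = 0.96558 kg m^2; total mass M = 3.8 kg.
k = √(I/M) = √(0.96558/3.8) = 0.50408 m.

0.504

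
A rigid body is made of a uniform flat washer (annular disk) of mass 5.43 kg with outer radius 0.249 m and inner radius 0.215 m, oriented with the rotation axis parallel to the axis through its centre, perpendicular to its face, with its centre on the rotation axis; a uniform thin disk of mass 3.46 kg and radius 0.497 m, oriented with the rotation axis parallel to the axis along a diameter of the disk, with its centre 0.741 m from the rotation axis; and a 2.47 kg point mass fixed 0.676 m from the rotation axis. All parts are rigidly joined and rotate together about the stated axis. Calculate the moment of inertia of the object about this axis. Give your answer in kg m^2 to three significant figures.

3.54

Annular disk: I_cm = (1/2)M(R²+r²) = (1/2)(5.43)[(0.249)² + (0.215)²] = 0.29383 kg m^2; axis through the centre, so I = 0.29383 kg m^2.
Thin disk: I_cm = (1/4)MR² = (1/4)(3.46)(0.497)² = 0.21366 kg m^2; centre at d = 0.741 m, so the parallel axis theorem gives I = 0.21366 + (3.46)(0.741)² = 2.1135 kg m^2.
Point mass: I_cm = 0; centre at d = 0.676 m, so the parallel axis theorem gives I = 0 + (2.47)(0.676)² = 1.1287 kg m^2.
Total I = 0.29383 + 2.1135 + 1.1287 = 3.536 kg m^2.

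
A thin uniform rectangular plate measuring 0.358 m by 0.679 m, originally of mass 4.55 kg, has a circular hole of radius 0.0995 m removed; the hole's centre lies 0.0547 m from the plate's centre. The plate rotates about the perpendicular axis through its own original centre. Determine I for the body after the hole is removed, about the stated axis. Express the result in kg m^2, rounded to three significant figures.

0.219

Unpierced body about its centre: I₀ = (1/12)M(a²+b²) = (1/12)(4.55)[(0.358)² + (0.679)²] = 0.22341 kg m^2.
The removed disk has mass m = M·πr²/(ab) = (4.55)·π(0.0995)²/(0.358·0.679) = 0.58218 kg (same uniform areal density).
Its moment of inertia about the rotation axis (parallel-axis theorem): I_hole = (1/2)mr² + md² = (1/2)(0.58218)(0.0995)² + (0.58218)(0.0547)² = 0.0046238 kg m^2.
Treating the hole as negative mass, I = I₀ − I_hole = 0.22341 − 0.0046238 = 0.21878 kg m^2.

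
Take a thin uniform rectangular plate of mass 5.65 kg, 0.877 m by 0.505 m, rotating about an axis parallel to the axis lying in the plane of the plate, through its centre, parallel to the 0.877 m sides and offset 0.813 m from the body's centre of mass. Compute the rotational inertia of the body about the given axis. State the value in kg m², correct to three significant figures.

I_cm = (1/12)Mb² = (1/12)(5.65)(0.505)² = 0.12007 kg m²; centre at d = 0.813 m, so I = I_cm + Md² gives I = 0.12007 + (5.65)(0.813)² = 3.8545 kg m².

3.85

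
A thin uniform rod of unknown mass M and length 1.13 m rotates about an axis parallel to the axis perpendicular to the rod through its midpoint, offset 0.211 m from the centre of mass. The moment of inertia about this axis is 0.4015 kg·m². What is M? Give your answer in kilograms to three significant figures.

2.66

I = I_cm + Md² = (1/12)ML² + Md² = M·[0.0833333·(1.13)² + (0.211)²] = M·0.15093.
So M = 0.4015 / 0.15093 = 2.6602 kg.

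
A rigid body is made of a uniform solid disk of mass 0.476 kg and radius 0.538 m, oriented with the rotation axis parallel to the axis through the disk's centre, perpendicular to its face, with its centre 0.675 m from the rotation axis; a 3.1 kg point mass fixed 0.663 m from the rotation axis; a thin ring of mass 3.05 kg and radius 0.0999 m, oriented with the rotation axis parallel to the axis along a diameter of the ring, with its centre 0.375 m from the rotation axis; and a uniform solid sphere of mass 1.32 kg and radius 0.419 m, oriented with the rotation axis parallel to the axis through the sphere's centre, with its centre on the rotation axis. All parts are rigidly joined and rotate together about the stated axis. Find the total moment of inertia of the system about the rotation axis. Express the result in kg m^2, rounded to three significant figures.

2.19

Solid disk: I_cm = (1/2)MR² = (1/2)(0.476)(0.538)² = 0.068888 kg m^2; centre at d = 0.675 m, so the parallel axis theorem gives I = 0.068888 + (0.476)(0.675)² = 0.28577 kg m^2.
Point mass: I_cm = 0; centre at d = 0.663 m, so the parallel axis theorem gives I = 0 + (3.1)(0.663)² = 1.3627 kg m^2.
Thin ring: I_cm = (1/2)MR² = (1/2)(3.05)(0.0999)² = 0.01522 kg m^2; centre at d = 0.375 m, so the parallel axis theorem gives I = 0.01522 + (3.05)(0.375)² = 0.44413 kg m^2.
Solid sphere: I_cm = (2/5)MR² = (2/5)(1.32)(0.419)² = 0.092696 kg m^2; axis through the centre, so I = 0.092696 kg m^2.
Total I = 0.28577 + 1.3627 + 0.44413 + 0.092696 = 2.1853 kg m^2.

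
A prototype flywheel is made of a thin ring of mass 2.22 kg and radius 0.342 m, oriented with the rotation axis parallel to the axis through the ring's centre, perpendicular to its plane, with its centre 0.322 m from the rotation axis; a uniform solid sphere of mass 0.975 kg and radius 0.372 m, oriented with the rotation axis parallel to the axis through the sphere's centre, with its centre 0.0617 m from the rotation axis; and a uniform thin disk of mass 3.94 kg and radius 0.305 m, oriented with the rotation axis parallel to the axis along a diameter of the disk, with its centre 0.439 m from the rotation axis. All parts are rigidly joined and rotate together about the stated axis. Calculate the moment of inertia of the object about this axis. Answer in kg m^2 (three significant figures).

Thin ring: I_cm = MR² = (2.22)(0.342)² = 0.25966 kg m^2; centre at d = 0.322 m, so I = I_cm + Md² gives I = 0.25966 + (2.22)(0.322)² = 0.48984 kg m^2.
Solid sphere: I_cm = (2/5)MR² = (2/5)(0.975)(0.372)² = 0.05397 kg m^2; centre at d = 0.0617 m, so I = I_cm + Md² gives I = 0.05397 + (0.975)(0.0617)² = 0.057681 kg m^2.
Thin disk: I_cm = (1/4)MR² = (1/4)(3.94)(0.305)² = 0.09163 kg m^2; centre at d = 0.439 m, so I = I_cm + Md² gives I = 0.09163 + (3.94)(0.439)² = 0.85095 kg m^2.
Total I = 0.48984 + 0.057681 + 0.85095 = 1.3985 kg m^2.

1.40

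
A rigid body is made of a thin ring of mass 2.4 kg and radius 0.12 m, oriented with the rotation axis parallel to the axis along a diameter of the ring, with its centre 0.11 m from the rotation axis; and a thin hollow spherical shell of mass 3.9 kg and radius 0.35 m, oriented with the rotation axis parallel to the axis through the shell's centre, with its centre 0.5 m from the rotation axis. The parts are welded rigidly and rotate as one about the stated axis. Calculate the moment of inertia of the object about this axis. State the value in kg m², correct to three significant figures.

1.34

Thin ring: I_cm = (1/2)MR² = (1/2)(2.4)(0.12)² = 0.01728 kg m²; centre at d = 0.11 m, so the parallel axis theorem gives I = 0.01728 + (2.4)(0.11)² = 0.04632 kg m².
Spherical shell: I_cm = (2/3)MR² = (2/3)(3.9)(0.35)² = 0.3185 kg m²; centre at d = 0.5 m, so the parallel axis theorem gives I = 0.3185 + (3.9)(0.5)² = 1.2935 kg m².
Total I = 0.04632 + 1.2935 = 1.3398 kg m².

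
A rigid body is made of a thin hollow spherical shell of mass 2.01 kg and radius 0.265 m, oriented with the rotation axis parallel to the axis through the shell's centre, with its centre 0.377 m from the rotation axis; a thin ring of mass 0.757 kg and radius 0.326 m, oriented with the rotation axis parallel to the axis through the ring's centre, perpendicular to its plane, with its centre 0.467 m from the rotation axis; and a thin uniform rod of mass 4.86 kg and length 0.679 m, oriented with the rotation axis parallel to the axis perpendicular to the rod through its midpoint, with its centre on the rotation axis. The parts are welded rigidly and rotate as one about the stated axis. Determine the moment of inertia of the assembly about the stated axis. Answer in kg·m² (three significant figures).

0.812

Spherical shell: I_cm = (2/3)MR² = (2/3)(2.01)(0.265)² = 0.094102 kg·m²; centre at d = 0.377 m, so the parallel axis theorem gives I = 0.094102 + (2.01)(0.377)² = 0.37978 kg·m².
Thin ring: I_cm = MR² = (0.757)(0.326)² = 0.080451 kg·m²; centre at d = 0.467 m, so the parallel axis theorem gives I = 0.080451 + (0.757)(0.467)² = 0.24554 kg·m².
Thin rod: I_cm = (1/12)ML² = (1/12)(4.86)(0.679)² = 0.18672 kg·m²; axis through the centre, so I = 0.18672 kg·m².
Total I = 0.37978 + 0.24554 + 0.18672 = 0.81205 kg·m².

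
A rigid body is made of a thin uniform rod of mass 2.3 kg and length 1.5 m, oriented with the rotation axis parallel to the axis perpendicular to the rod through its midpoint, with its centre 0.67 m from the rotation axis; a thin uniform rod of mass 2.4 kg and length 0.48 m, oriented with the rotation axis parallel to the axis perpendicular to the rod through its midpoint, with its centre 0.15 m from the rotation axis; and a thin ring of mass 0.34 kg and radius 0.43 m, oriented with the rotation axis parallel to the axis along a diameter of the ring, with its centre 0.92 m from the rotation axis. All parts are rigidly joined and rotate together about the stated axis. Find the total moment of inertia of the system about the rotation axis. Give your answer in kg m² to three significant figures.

1.88

Thin rod: I_cm = (1/12)ML² = (1/12)(2.3)(1.5)² = 0.43125 kg m²; centre at d = 0.67 m, so the parallel axis theorem gives I = 0.43125 + (2.3)(0.67)² = 1.4637 kg m².
Thin rod: I_cm = (1/12)ML² = (1/12)(2.4)(0.48)² = 0.04608 kg m²; centre at d = 0.15 m, so the parallel axis theorem gives I = 0.04608 + (2.4)(0.15)² = 0.10008 kg m².
Thin ring: I_cm = (1/2)MR² = (1/2)(0.34)(0.43)² = 0.031433 kg m²; centre at d = 0.92 m, so the parallel axis theorem gives I = 0.031433 + (0.34)(0.92)² = 0.31921 kg m².
Total I = 1.4637 + 0.10008 + 0.31921 = 1.883 kg m².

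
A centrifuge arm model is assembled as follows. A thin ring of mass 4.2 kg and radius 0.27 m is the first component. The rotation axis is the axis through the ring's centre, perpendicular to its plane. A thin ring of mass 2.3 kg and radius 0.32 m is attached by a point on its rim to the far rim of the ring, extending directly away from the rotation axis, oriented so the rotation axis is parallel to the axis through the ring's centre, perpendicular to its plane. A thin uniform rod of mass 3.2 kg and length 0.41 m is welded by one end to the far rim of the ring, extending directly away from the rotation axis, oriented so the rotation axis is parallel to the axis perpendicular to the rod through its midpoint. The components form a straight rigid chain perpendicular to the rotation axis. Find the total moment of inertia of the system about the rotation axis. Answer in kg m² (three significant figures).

Thin ring: I_cm = MR² = (4.2)(0.27)² = 0.30618 kg m²; axis through the centre, so I = 0.30618 kg m².
Thin ring: I_cm = MR² = (2.3)(0.32)² = 0.23552 kg m²; centre at d = 0.27 + 0.32 = 0.59 m, so I = I_cm + Md² gives I = 0.23552 + (2.3)(0.59)² = 1.0362 kg m².
Thin rod: I_cm = (1/12)ML² = (1/12)(3.2)(0.41)² = 0.044827 kg m²; centre at d = 0.27 + 0.32 + 0.32 + 0.205 = 1.115 m, so I = I_cm + Md² gives I = 0.044827 + (3.2)(1.115)² = 4.0231 kg m².
Total I = 0.30618 + 1.0362 + 4.0231 = 5.3655 kg m².

5.37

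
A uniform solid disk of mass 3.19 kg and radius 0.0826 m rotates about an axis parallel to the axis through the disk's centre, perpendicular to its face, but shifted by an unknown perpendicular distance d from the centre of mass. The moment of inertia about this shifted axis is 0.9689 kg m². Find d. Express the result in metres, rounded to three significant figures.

0.548

About the centre-of-mass axis, I_cm = (1/2)MR² = (1/2)(3.19)(0.0826)² = 0.010882 kg m².
Parallel axis theorem: I = I_cm + Md², so Md² = 0.9689 − 0.010882 = 0.95802 kg m².
d = √(0.95802 / 3.19) = 0.54801 m.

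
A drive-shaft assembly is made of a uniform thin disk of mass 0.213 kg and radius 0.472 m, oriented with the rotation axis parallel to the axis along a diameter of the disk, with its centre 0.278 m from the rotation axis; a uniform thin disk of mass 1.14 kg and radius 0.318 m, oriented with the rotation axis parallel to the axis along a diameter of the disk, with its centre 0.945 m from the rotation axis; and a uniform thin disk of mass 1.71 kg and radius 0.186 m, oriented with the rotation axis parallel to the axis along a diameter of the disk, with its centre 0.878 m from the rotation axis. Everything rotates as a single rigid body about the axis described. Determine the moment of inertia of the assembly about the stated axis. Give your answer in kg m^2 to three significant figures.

2.41

Thin disk: I_cm = (1/4)MR² = (1/4)(0.213)(0.472)² = 0.011863 kg m^2; centre at d = 0.278 m, so I = I_cm + Md² gives I = 0.011863 + (0.213)(0.278)² = 0.028325 kg m^2.
Thin disk: I_cm = (1/4)MR² = (1/4)(1.14)(0.318)² = 0.02882 kg m^2; centre at d = 0.945 m, so I = I_cm + Md² gives I = 0.02882 + (1.14)(0.945)² = 1.0469 kg m^2.
Thin disk: I_cm = (1/4)MR² = (1/4)(1.71)(0.186)² = 0.01479 kg m^2; centre at d = 0.878 m, so I = I_cm + Md² gives I = 0.01479 + (1.71)(0.878)² = 1.333 kg m^2.
Total I = 0.028325 + 1.0469 + 1.333 = 2.4082 kg m^2.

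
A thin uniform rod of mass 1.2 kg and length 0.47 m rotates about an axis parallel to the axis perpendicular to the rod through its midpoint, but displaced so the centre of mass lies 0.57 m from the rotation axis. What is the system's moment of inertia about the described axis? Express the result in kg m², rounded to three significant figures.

I_cm = (1/12)ML² = (1/12)(1.2)(0.47)² = 0.02209 kg m²; centre at d = 0.57 m, so I = I_cm + Md² gives I = 0.02209 + (1.2)(0.57)² = 0.41197 kg m².

0.412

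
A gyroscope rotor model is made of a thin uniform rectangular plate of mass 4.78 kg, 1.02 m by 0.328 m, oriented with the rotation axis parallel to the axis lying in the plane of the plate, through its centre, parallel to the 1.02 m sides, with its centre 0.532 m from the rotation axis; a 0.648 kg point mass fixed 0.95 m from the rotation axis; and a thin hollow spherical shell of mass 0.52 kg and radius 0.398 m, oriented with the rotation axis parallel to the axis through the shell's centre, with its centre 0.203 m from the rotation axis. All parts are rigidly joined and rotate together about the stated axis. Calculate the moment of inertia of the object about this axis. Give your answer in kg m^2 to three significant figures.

Rectangular plate: I_cm = (1/12)Mb² = (1/12)(4.78)(0.328)² = 0.042854 kg m^2; centre at d = 0.532 m, so the parallel axis theorem gives I = 0.042854 + (4.78)(0.532)² = 1.3957 kg m^2.
Point mass: I_cm = 0; centre at d = 0.95 m, so the parallel axis theorem gives I = 0 + (0.648)(0.95)² = 0.58482 kg m^2.
Spherical shell: I_cm = (2/3)MR² = (2/3)(0.52)(0.398)² = 0.054913 kg m^2; centre at d = 0.203 m, so the parallel axis theorem gives I = 0.054913 + (0.52)(0.203)² = 0.076342 kg m^2.
Total I = 1.3957 + 0.58482 + 0.076342 = 2.0569 kg m^2.

2.06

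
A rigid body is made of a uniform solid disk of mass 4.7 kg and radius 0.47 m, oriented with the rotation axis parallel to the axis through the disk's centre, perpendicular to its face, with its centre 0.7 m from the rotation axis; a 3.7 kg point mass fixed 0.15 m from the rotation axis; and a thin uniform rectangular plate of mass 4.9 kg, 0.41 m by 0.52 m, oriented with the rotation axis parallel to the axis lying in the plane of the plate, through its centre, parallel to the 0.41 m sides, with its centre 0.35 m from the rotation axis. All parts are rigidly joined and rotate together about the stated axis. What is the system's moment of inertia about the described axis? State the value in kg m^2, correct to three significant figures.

3.62

Solid disk: I_cm = (1/2)MR² = (1/2)(4.7)(0.47)² = 0.51911 kg m^2; centre at d = 0.7 m, so I = I_cm + Md² gives I = 0.51911 + (4.7)(0.7)² = 2.8221 kg m^2.
Point mass: I_cm = 0; centre at d = 0.15 m, so I = I_cm + Md² gives I = 0 + (3.7)(0.15)² = 0.08325 kg m^2.
Rectangular plate: I_cm = (1/12)Mb² = (1/12)(4.9)(0.52)² = 0.11041 kg m^2; centre at d = 0.35 m, so I = I_cm + Md² gives I = 0.11041 + (4.9)(0.35)² = 0.71066 kg m^2.
Total I = 2.8221 + 0.08325 + 0.71066 = 3.616 kg m^2.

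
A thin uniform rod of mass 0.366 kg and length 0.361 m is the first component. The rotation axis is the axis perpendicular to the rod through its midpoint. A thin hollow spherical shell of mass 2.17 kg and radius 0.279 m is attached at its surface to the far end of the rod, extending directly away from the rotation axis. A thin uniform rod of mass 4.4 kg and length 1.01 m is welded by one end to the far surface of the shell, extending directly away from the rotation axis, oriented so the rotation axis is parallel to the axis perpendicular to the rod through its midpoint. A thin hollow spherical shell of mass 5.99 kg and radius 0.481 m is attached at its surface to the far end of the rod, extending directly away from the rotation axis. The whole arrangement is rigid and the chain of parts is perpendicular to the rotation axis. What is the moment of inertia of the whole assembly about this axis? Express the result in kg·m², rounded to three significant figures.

38.5

Thin rod: I_cm = (1/12)ML² = (1/12)(0.366)(0.361)² = 0.0039748 kg·m²; axis through the centre, so I = 0.0039748 kg·m².
Spherical shell: I_cm = (2/3)MR² = (2/3)(2.17)(0.279)² = 0.11261 kg·m²; centre at d = 0.1805 + 0.279 = 0.4595 m, so the parallel axis theorem gives I = 0.11261 + (2.17)(0.4595)² = 0.57078 kg·m².
Thin rod: I_cm = (1/12)ML² = (1/12)(4.4)(1.01)² = 0.37404 kg·m²; centre at d = 0.1805 + 0.279 + 0.279 + 0.505 = 1.2435 m, so the parallel axis theorem gives I = 0.37404 + (4.4)(1.2435)² = 7.1777 kg·m².
Spherical shell: I_cm = (2/3)MR² = (2/3)(5.99)(0.481)² = 0.9239 kg·m²; centre at d = 0.1805 + 0.279 + 0.279 + 0.505 + 0.505 + 0.481 = 2.2295 m, so the parallel axis theorem gives I = 0.9239 + (5.99)(2.2295)² = 30.698 kg·m².
Total I = 0.0039748 + 0.57078 + 7.1777 + 30.698 = 38.451 kg·m².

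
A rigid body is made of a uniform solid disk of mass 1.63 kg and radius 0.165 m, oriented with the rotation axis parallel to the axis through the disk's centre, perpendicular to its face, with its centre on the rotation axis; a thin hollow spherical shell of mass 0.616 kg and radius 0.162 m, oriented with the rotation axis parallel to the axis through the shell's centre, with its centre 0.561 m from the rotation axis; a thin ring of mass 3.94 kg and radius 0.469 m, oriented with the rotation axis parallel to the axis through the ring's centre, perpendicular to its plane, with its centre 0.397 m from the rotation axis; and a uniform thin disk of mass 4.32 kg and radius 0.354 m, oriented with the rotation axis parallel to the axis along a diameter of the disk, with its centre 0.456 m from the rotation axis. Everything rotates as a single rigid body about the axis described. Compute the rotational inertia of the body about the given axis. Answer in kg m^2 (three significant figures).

Solid disk: I_cm = (1/2)MR² = (1/2)(1.63)(0.165)² = 0.022188 kg m^2; axis through the centre, so I = 0.022188 kg m^2.
Spherical shell: I_cm = (2/3)MR² = (2/3)(0.616)(0.162)² = 0.010778 kg m^2; centre at d = 0.561 m, so the parallel axis theorem gives I = 0.010778 + (0.616)(0.561)² = 0.20465 kg m^2.
Thin ring: I_cm = MR² = (3.94)(0.469)² = 0.86665 kg m^2; centre at d = 0.397 m, so the parallel axis theorem gives I = 0.86665 + (3.94)(0.397)² = 1.4876 kg m^2.
Thin disk: I_cm = (1/4)MR² = (1/4)(4.32)(0.354)² = 0.13534 kg m^2; centre at d = 0.456 m, so the parallel axis theorem gives I = 0.13534 + (4.32)(0.456)² = 1.0336 kg m^2.
Total I = 0.022188 + 0.20465 + 1.4876 + 1.0336 = 2.7481 kg m^2.

2.75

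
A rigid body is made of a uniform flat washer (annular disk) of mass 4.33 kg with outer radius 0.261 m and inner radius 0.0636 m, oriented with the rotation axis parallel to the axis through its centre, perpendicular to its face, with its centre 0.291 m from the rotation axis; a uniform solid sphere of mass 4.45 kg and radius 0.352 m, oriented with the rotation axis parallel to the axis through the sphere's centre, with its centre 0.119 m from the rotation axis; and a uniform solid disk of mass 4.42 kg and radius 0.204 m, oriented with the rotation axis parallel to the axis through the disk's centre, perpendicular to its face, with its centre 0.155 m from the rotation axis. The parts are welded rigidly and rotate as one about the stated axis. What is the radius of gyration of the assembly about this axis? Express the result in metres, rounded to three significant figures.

Annular disk: I_cm = (1/2)M(R²+r²) = (1/2)(4.33)[(0.261)² + (0.0636)²] = 0.15624 kg m^2; centre at d = 0.291 m, so the parallel axis theorem gives I = 0.15624 + (4.33)(0.291)² = 0.52291 kg m^2.
Solid sphere: I_cm = (2/5)MR² = (2/5)(4.45)(0.352)² = 0.22055 kg m^2; centre at d = 0.119 m, so the parallel axis theorem gives I = 0.22055 + (4.45)(0.119)² = 0.28357 kg m^2.
Solid disk: I_cm = (1/2)MR² = (1/2)(4.42)(0.204)² = 0.091971 kg m^2; centre at d = 0.155 m, so the parallel axis theorem gives I = 0.091971 + (4.42)(0.155)² = 0.19816 kg m^2.
Total I = 1.0046 kg m^2; total mass M = 13.2 kg.
k = √(I/M) = √(1.0046/13.2) = 0.27588 m.

0.276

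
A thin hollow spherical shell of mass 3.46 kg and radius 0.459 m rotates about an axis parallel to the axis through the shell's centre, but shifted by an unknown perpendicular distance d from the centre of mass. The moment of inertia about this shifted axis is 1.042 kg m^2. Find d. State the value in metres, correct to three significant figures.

About the centre-of-mass axis, I_cm = (2/3)MR² = (2/3)(3.46)(0.459)² = 0.48597 kg m^2.
Parallel axis theorem: I = I_cm + Md², so Md² = 1.042 − 0.48597 = 0.55603 kg m^2.
d = √(0.55603 / 3.46) = 0.40088 m.

0.401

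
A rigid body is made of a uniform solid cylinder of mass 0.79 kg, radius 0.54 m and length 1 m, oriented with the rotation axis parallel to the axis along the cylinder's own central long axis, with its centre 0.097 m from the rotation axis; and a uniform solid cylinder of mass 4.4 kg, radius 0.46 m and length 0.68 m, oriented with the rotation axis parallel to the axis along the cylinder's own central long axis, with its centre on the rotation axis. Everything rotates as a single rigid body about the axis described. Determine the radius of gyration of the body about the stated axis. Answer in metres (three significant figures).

0.337

Solid cylinder: I_cm = (1/2)MR² = (1/2)(0.79)(0.54)² = 0.11518 kg·m²; centre at d = 0.097 m, so the parallel axis theorem gives I = 0.11518 + (0.79)(0.097)² = 0.12262 kg·m².
Solid cylinder: I_cm = (1/2)MR² = (1/2)(4.4)(0.46)² = 0.46552 kg·m²; axis through the centre, so I = 0.46552 kg·m².
Total I = 0.58814 kg·m²; total mass M = 5.19 kg.
k = √(I/M) = √(0.58814/5.19) = 0.33663 m.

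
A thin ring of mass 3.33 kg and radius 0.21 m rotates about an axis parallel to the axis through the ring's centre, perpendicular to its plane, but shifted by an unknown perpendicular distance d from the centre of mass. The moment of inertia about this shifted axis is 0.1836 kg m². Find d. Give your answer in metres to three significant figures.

0.105

About the centre-of-mass axis, I_cm = MR² = (3.33)(0.21)² = 0.14685 kg m².
Parallel axis theorem: I = I_cm + Md², so Md² = 0.1836 − 0.14685 = 0.036747 kg m².
d = √(0.036747 / 3.33) = 0.10505 m.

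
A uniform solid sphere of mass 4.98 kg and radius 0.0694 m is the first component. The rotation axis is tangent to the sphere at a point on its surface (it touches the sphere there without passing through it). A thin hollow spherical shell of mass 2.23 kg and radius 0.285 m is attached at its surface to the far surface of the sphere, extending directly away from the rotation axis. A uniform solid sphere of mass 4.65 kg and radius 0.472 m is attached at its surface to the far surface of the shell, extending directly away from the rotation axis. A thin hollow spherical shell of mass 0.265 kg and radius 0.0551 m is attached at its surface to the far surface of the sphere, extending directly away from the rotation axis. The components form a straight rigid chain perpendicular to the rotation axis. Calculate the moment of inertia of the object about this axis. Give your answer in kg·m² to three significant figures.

Solid sphere: I_cm = (2/5)MR² = (2/5)(4.98)(0.0694)² = 0.0095942 kg·m²; centre at d = 0.0694 m, so I = I_cm + Md² gives I = 0.0095942 + (4.98)(0.0694)² = 0.03358 kg·m².
Spherical shell: I_cm = (2/3)MR² = (2/3)(2.23)(0.285)² = 0.12075 kg·m²; centre at d = 0.0694 + 0.0694 + 0.285 = 0.4238 m, so I = I_cm + Md² gives I = 0.12075 + (2.23)(0.4238)² = 0.52128 kg·m².
Solid sphere: I_cm = (2/5)MR² = (2/5)(4.65)(0.472)² = 0.41438 kg·m²; centre at d = 0.0694 + 0.0694 + 0.285 + 0.285 + 0.472 = 1.1808 m, so I = I_cm + Md² gives I = 0.41438 + (4.65)(1.1808)² = 6.8978 kg·m².
Spherical shell: I_cm = (2/3)MR² = (2/3)(0.265)(0.0551)² = 0.00053636 kg·m²; centre at d = 0.0694 + 0.0694 + 0.285 + 0.285 + 0.472 + 0.472 + 0.0551 = 1.7079 m, so I = I_cm + Md² gives I = 0.00053636 + (0.265)(1.7079)² = 0.77352 kg·m².
Total I = 0.03358 + 0.52128 + 6.8978 + 0.77352 = 8.2262 kg·m².

8.23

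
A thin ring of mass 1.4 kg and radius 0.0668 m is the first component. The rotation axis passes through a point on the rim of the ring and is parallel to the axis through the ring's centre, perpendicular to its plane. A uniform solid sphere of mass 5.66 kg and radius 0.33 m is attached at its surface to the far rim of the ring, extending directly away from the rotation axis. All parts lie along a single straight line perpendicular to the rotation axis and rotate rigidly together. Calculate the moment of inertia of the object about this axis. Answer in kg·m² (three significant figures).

1.48

Thin ring: I_cm = MR² = (1.4)(0.0668)² = 0.0062471 kg·m²; centre at d = 0.0668 m, so I = I_cm + Md² gives I = 0.0062471 + (1.4)(0.0668)² = 0.012494 kg·m².
Solid sphere: I_cm = (2/5)MR² = (2/5)(5.66)(0.33)² = 0.24655 kg·m²; centre at d = 0.0668 + 0.0668 + 0.33 = 0.4636 m, so I = I_cm + Md² gives I = 0.24655 + (5.66)(0.4636)² = 1.463 kg·m².
Total I = 0.012494 + 1.463 = 1.4755 kg·m².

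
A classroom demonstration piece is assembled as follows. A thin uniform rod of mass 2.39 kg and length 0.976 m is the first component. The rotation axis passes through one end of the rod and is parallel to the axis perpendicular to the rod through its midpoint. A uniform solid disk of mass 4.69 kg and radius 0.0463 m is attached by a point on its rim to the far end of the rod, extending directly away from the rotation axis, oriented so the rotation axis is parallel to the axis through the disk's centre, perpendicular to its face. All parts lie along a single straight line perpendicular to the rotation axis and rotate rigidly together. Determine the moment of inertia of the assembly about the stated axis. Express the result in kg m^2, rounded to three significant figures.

Thin rod: I_cm = (1/12)ML² = (1/12)(2.39)(0.976)² = 0.18972 kg m^2; centre at d = 0.488 m, so I = I_cm + Md² gives I = 0.18972 + (2.39)(0.488)² = 0.75889 kg m^2.
Solid disk: I_cm = (1/2)MR² = (1/2)(4.69)(0.0463)² = 0.005027 kg m^2; centre at d = 0.488 + 0.488 + 0.0463 = 1.0223 m, so I = I_cm + Md² gives I = 0.005027 + (4.69)(1.0223)² = 4.9065 kg m^2.
Total I = 0.75889 + 4.9065 = 5.6654 kg m^2.

5.67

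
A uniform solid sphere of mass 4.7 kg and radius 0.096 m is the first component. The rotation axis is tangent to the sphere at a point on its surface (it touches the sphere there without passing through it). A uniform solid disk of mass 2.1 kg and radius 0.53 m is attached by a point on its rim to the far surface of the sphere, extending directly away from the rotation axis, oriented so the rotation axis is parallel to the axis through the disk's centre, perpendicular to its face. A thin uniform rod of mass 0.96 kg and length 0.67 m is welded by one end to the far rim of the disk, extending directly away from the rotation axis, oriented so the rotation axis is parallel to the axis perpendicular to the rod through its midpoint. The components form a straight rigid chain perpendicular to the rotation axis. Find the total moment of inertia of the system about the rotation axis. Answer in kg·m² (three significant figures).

Solid sphere: I_cm = (2/5)MR² = (2/5)(4.7)(0.096)² = 0.017326 kg·m²; centre at d = 0.096 m, so the parallel axis theorem gives I = 0.017326 + (4.7)(0.096)² = 0.060641 kg·m².
Solid disk: I_cm = (1/2)MR² = (1/2)(2.1)(0.53)² = 0.29495 kg·m²; centre at d = 0.096 + 0.096 + 0.53 = 0.722 m, so the parallel axis theorem gives I = 0.29495 + (2.1)(0.722)² = 1.3896 kg·m².
Thin rod: I_cm = (1/12)ML² = (1/12)(0.96)(0.67)² = 0.035912 kg·m²; centre at d = 0.096 + 0.096 + 0.53 + 0.53 + 0.335 = 1.587 m, so the parallel axis theorem gives I = 0.035912 + (0.96)(1.587)² = 2.4537 kg·m².
Total I = 0.060641 + 1.3896 + 2.4537 = 3.904 kg·m².

3.90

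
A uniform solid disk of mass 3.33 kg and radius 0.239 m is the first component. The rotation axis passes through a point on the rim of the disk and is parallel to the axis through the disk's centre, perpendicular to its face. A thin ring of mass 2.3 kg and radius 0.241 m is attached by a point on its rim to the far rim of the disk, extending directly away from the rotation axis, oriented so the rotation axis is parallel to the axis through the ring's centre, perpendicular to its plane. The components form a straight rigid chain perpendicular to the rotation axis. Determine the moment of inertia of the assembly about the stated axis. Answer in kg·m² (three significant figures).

Solid disk: I_cm = (1/2)MR² = (1/2)(3.33)(0.239)² = 0.095106 kg·m²; centre at d = 0.239 m, so I = I_cm + Md² gives I = 0.095106 + (3.33)(0.239)² = 0.28532 kg·m².
Thin ring: I_cm = MR² = (2.3)(0.241)² = 0.13359 kg·m²; centre at d = 0.239 + 0.239 + 0.241 = 0.719 m, so I = I_cm + Md² gives I = 0.13359 + (2.3)(0.719)² = 1.3226 kg·m².
Total I = 0.28532 + 1.3226 = 1.6079 kg·m².

1.61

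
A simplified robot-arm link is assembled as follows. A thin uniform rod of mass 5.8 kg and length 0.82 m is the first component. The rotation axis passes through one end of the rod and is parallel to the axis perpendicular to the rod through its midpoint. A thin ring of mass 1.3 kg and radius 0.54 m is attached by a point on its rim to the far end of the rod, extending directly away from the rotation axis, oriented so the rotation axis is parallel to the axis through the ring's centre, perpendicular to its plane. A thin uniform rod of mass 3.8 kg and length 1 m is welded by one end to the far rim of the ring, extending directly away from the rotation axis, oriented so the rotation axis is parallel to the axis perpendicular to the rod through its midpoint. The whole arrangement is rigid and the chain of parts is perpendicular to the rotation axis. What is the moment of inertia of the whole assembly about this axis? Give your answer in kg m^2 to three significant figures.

26.3

Thin rod: I_cm = (1/12)ML² = (1/12)(5.8)(0.82)² = 0.32499 kg m^2; centre at d = 0.41 m, so I = I_cm + Md² gives I = 0.32499 + (5.8)(0.41)² = 1.3 kg m^2.
Thin ring: I_cm = MR² = (1.3)(0.54)² = 0.37908 kg m^2; centre at d = 0.41 + 0.41 + 0.54 = 1.36 m, so I = I_cm + Md² gives I = 0.37908 + (1.3)(1.36)² = 2.7836 kg m^2.
Thin rod: I_cm = (1/12)ML² = (1/12)(3.8)(1)² = 0.31667 kg m^2; centre at d = 0.41 + 0.41 + 0.54 + 0.54 + 0.5 = 2.4 m, so I = I_cm + Md² gives I = 0.31667 + (3.8)(2.4)² = 22.205 kg m^2.
Total I = 1.3 + 2.7836 + 22.205 = 26.288 kg m^2.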